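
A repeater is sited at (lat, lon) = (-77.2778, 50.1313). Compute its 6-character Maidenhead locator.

LB52br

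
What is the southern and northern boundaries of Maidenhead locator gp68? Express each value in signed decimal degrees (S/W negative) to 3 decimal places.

68.000, 69.000

Field G=6, P=15: +6·20° lon, +15·10° lat → SW at lon -60°, lat 60°.
Square 6, 8: +6·2° lon, +8·1° lat → SW at lon -48°, lat 68°.
Cell spans 2° lon × 1° lat.
south 68.000, north 69.000.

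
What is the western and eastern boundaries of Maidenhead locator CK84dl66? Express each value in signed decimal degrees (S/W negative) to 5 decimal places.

Field C=2, K=10: +2·20° lon, +10·10° lat → SW at lon -140°, lat 10°.
Square 8, 4: +8·2° lon, +4·1° lat → SW at lon -124°, lat 14°.
Subsquare d=3, l=11: +3·0.0833333° lon, +11·0.0416667° lat → SW at lon -123.75°, lat 14.4583°.
Extended square 6, 6: +6·0.00833333° lon, +6·0.00416667° lat → SW at lon -123.7°, lat 14.4833°.
Cell spans 0.00833333° lon × 0.00416667° lat.
west -123.70000, east -123.69167.

-123.70000, -123.69167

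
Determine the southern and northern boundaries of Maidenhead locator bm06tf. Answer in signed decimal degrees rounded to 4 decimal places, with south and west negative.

Field B=1, M=12: +1·20° lon, +12·10° lat → SW at lon -160°, lat 30°.
Square 0, 6: +0·2° lon, +6·1° lat → SW at lon -160°, lat 36°.
Subsquare t=19, f=5: +19·0.0833333° lon, +5·0.0416667° lat → SW at lon -158.417°, lat 36.2083°.
Cell spans 0.0833333° lon × 0.0416667° lat.
south 36.2083, north 36.2500.

36.2083, 36.2500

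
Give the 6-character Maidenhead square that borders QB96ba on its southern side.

Latitude subsquare a = 0; −1 → -1, wraps to 23 = x, carry into square.
Latitude square 6; −1 → 5.
The longitude characters are unchanged.

QB95bx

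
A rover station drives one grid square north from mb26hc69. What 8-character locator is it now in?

Latitude extended square 9; +1 → 10, wraps to 0, carry into subsquare.
Latitude subsquare c = 2; +1 → 3 = d.
The longitude characters are unchanged.

MB26hd60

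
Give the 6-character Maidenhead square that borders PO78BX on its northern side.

Latitude subsquare x = 23; +1 → 24, wraps to 0 = a, carry into square.
Latitude square 8; +1 → 9.
The longitude characters are unchanged.

PO79ba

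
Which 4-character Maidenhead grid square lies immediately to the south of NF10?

Latitude square 0; −1 → -1, wraps to 9, carry into field.
Latitude field F = 5; −1 → 4 = E.
The longitude characters are unchanged.

NE19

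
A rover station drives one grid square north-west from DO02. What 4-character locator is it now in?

CO93

Longitude square 0; −1 → -1, wraps to 9, carry into field.
Longitude field D = 3; −1 → 2 = C.
Latitude square 2; +1 → 3.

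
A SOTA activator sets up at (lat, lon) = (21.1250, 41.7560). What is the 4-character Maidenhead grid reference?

LL01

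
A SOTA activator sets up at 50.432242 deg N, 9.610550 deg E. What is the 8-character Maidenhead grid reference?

JO40tk33

Add 180° to longitude and 90° to latitude: 189.61055, 140.43224.
Field (20°×10°, letters A–R): 189.61055/20 → 9 → J, 140.43224/10 → 14 → O; chars JO.
Square (2°×1°, digits 0–9): 9.61055/2 → 4, 0.43224/1 → 0; chars 40.
Subsquare (5′×2.5′, letters a–x): 1.61055/0.0833333 → 19 → t, 0.43224/0.0416667 → 10 → k; chars tk.
Extended square (30″×15″, digits 0–9): 0.02722/0.00833333 → 3, 0.01558/0.00416667 → 3; chars 33.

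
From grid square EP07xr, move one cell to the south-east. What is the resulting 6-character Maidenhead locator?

EP17aq

Longitude subsquare x = 23; +1 → 24, wraps to 0 = a, carry into square.
Longitude square 0; +1 → 1.
Latitude subsquare r = 17; −1 → 16 = q.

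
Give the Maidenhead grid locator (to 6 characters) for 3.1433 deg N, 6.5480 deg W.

Offset from 180°W / 90°S: lon 173.4520°, lat 93.1433°.
Field (20°×10°, letters A–R): lon ⌊173.4520/20⌋ = 8 → I; lat ⌊93.1433/10⌋ = 9 → J.
Square (2°×1°, digits 0–9): lon ⌊13.4520/2⌋ = 6; lat ⌊3.1433/1⌋ = 3.
Subsquare (5′×2.5′, letters a–x): lon ⌊1.4520/0.0833333⌋ = 17 → r; lat ⌊0.1433/0.0416667⌋ = 3 → d.

IJ63rd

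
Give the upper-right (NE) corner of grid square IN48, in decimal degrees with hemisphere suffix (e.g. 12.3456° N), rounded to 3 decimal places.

49.000° N, 10.000° W

Field I=8, N=13: +8·20° lon, +13·10° lat → SW at lon -20°, lat 40°.
Square 4, 8: +4·2° lon, +8·1° lat → SW at lon -12°, lat 48°.
Cell spans 2° lon × 1° lat. NE corner is SW corner plus one full cell.
latitude 49.000° N, longitude 10.000° W.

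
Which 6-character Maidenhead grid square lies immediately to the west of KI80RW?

KI80qw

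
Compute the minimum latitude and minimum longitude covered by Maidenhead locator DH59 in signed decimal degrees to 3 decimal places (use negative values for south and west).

Field D=3, H=7: +3·20° lon, +7·10° lat → SW at lon -120°, lat -20°.
Square 5, 9: +5·2° lon, +9·1° lat → SW at lon -110°, lat -11°.
latitude -11.000, longitude -110.000.

-11.000, -110.000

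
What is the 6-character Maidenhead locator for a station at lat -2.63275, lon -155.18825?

Offset from 180°W / 90°S: lon 24.8117°, lat 87.3672°.
Field: 24.8117/20 → 1 → B, 87.3672/10 → 8 → I; chars BI.
Square: 4.8117/2 → 2, 7.3672/1 → 7; chars 27.
Subsquare: 0.8117/0.0833333 → 9 → j, 0.3672/0.0416667 → 8 → i; chars ji.

BI27ji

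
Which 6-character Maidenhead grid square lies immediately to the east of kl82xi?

Longitude subsquare x = 23; +1 → 24, wraps to 0 = a, carry into square.
Longitude square 8; +1 → 9.
The latitude characters are unchanged.

KL92ai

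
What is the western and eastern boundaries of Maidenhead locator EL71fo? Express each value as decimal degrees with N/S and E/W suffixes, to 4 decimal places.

85.5833° W, 85.5000° W

Field E=4, L=11: +4·20° lon, +11·10° lat → SW at lon -100°, lat 20°.
Square 7, 1: +7·2° lon, +1·1° lat → SW at lon -86°, lat 21°.
Subsquare f=5, o=14: +5·0.0833333° lon, +14·0.0416667° lat → SW at lon -85.5833°, lat 21.5833°.
Cell spans 0.0833333° lon × 0.0416667° lat.
west 85.5833° W, east 85.5000° W.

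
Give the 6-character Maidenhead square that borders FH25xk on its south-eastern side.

Longitude subsquare x = 23; +1 → 24, wraps to 0 = a, carry into square.
Longitude square 2; +1 → 3.
Latitude subsquare k = 10; −1 → 9 = j.

FH35aj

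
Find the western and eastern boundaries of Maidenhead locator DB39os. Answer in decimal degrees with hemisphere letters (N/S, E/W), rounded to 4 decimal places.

Field D=3, B=1: +3·20° lon, +1·10° lat → SW at lon -120°, lat -80°.
Square 3, 9: +3·2° lon, +9·1° lat → SW at lon -114°, lat -71°.
Subsquare o=14, s=18: +14·0.0833333° lon, +18·0.0416667° lat → SW at lon -112.833°, lat -70.25°.
Cell spans 0.0833333° lon × 0.0416667° lat.
west 112.8333° W, east 112.7500° W.

112.8333° W, 112.7500° W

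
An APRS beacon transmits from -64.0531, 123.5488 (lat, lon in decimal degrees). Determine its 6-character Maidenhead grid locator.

PC15sw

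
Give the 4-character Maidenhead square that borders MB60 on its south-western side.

MA59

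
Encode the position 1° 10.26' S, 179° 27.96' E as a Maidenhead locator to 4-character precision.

RI98

Offset from 180°W / 90°S: lon 359.47°, lat 88.83°.
Field: lon ⌊359.47/20⌋ = 17 → R; lat ⌊88.83/10⌋ = 8 → I.
Square: lon ⌊19.47/2⌋ = 9; lat ⌊8.83/1⌋ = 8.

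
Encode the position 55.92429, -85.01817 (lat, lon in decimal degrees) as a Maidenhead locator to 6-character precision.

EO75lw

Offset from 180°W / 90°S: lon 94.9818°, lat 145.9243°.
Field (20°×10°, letters A–R): 94.9818/20 → 4 → E, 145.9243/10 → 14 → O; chars EO.
Square (2°×1°, digits 0–9): 14.9818/2 → 7, 5.9243/1 → 5; chars 75.
Subsquare (5′×2.5′, letters a–x): 0.9818/0.0833333 → 11 → l, 0.9243/0.0416667 → 22 → w; chars lw.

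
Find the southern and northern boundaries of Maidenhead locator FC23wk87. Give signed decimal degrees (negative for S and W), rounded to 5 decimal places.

Field F=5, C=2: +5·20° lon, +2·10° lat → SW at lon -80°, lat -70°.
Square 2, 3: +2·2° lon, +3·1° lat → SW at lon -76°, lat -67°.
Subsquare w=22, k=10: +22·0.0833333° lon, +10·0.0416667° lat → SW at lon -74.1667°, lat -66.5833°.
Extended square 8, 7: +8·0.00833333° lon, +7·0.00416667° lat → SW at lon -74.1°, lat -66.5542°.
Cell spans 0.00833333° lon × 0.00416667° lat.
south -66.55417, north -66.55000.

-66.55417, -66.55000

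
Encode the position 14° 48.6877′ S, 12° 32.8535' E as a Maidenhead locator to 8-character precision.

JH65ge55

Offset from 180°W / 90°S: lon 192.54756°, lat 75.18854°.
Field: 192.54756/20 → 9 → J, 75.18854/10 → 7 → H; chars JH.
Square: 12.54756/2 → 6, 5.18854/1 → 5; chars 65.
Subsquare: 0.54756/0.0833333 → 6 → g, 0.18854/0.0416667 → 4 → e; chars ge.
Extended square: 0.04756/0.00833333 → 5, 0.02187/0.00416667 → 5; chars 55.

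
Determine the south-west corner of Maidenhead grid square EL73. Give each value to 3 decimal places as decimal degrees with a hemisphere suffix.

23.000° N, 86.000° W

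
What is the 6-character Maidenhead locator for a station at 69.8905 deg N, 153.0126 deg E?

Shift to the Maidenhead origin (180°W, 90°S): lon 333.0126, lat 159.8905.
Field: lon ⌊333.0126/20⌋ = 16 → Q; lat ⌊159.8905/10⌋ = 15 → P.
Square: lon ⌊13.0126/2⌋ = 6; lat ⌊9.8905/1⌋ = 9.
Subsquare: lon ⌊1.0126/0.0833333⌋ = 12 → m; lat ⌊0.8905/0.0416667⌋ = 21 → v.

QP69mv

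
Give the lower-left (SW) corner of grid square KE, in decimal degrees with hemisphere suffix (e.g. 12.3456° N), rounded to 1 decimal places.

Field K=10, E=4: +10·20° lon, +4·10° lat → SW at lon 20°, lat -50°.
latitude 50.0° S, longitude 20.0° E.

50.0° S, 20.0° E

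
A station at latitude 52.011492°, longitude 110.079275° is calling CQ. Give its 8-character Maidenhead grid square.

OO52aa92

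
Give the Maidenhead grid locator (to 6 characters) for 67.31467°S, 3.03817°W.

IC82lq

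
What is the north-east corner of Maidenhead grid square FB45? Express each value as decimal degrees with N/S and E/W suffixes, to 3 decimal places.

Field F=5, B=1: +5·20° lon, +1·10° lat → SW at lon -80°, lat -80°.
Square 4, 5: +4·2° lon, +5·1° lat → SW at lon -72°, lat -75°.
Cell spans 2° lon × 1° lat. NE corner is SW corner plus one full cell.
latitude 74.000° S, longitude 70.000° W.

74.000° S, 70.000° W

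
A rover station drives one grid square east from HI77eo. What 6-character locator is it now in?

HI77fo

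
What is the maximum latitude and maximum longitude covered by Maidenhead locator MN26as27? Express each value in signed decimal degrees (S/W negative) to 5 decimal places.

Field M=12, N=13: +12·20° lon, +13·10° lat → SW at lon 60°, lat 40°.
Square 2, 6: +2·2° lon, +6·1° lat → SW at lon 64°, lat 46°.
Subsquare a=0, s=18: +0·0.0833333° lon, +18·0.0416667° lat → SW at lon 64°, lat 46.75°.
Extended square 2, 7: +2·0.00833333° lon, +7·0.00416667° lat → SW at lon 64.0167°, lat 46.7792°.
Cell spans 0.00833333° lon × 0.00416667° lat. NE corner is SW corner plus one full cell.
latitude 46.78333, longitude 64.02500.

46.78333, 64.02500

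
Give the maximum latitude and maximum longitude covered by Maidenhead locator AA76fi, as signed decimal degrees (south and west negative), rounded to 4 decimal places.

-83.6250, -165.5000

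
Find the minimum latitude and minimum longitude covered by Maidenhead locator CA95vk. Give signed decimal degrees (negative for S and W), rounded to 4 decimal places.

-84.5833, -120.2500

Field C=2, A=0: +2·20° lon, +0·10° lat → SW at lon -140°, lat -90°.
Square 9, 5: +9·2° lon, +5·1° lat → SW at lon -122°, lat -85°.
Subsquare v=21, k=10: +21·0.0833333° lon, +10·0.0416667° lat → SW at lon -120.25°, lat -84.5833°.
latitude -84.5833, longitude -120.2500.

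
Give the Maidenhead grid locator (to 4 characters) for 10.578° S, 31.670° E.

KH59

Add 180° to longitude and 90° to latitude: 211.67, 79.42.
Field: 211.67/20 → 10 → K, 79.42/10 → 7 → H; chars KH.
Square: 11.67/2 → 5, 9.42/1 → 9; chars 59.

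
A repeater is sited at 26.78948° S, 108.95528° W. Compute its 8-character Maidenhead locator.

Shift to the Maidenhead origin (180°W, 90°S): lon 71.04472, lat 63.21052.
Field: 71.04472/20 → 3 → D, 63.21052/10 → 6 → G; chars DG.
Square: 11.04472/2 → 5, 3.21052/1 → 3; chars 53.
Subsquare: 1.04472/0.0833333 → 12 → m, 0.21052/0.0416667 → 5 → f; chars mf.
Extended square: 0.04472/0.00833333 → 5, 0.00219/0.00416667 → 0; chars 50.

DG53mf50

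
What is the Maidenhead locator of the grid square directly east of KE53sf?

KE53tf

Longitude subsquare s = 18; +1 → 19 = t.
The latitude characters are unchanged.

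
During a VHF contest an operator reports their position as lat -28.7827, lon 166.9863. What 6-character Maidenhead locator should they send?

RG31lf

Shift to the Maidenhead origin (180°W, 90°S): lon 346.9863, lat 61.2173.
Field: 346.9863/20 → 17 → R, 61.2173/10 → 6 → G; chars RG.
Square: 6.9863/2 → 3, 1.2173/1 → 1; chars 31.
Subsquare: 0.9863/0.0833333 → 11 → l, 0.2173/0.0416667 → 5 → f; chars lf.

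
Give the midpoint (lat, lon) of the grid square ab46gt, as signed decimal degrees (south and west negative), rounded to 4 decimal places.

-73.1875, -171.4583

Field A=0, B=1: +0·20° lon, +1·10° lat → SW at lon -180°, lat -80°.
Square 4, 6: +4·2° lon, +6·1° lat → SW at lon -172°, lat -74°.
Subsquare g=6, t=19: +6·0.0833333° lon, +19·0.0416667° lat → SW at lon -171.5°, lat -73.2083°.
Cell spans 0.0833333° lon × 0.0416667° lat. Centre is SW corner plus half of each.
latitude -73.1875, longitude -171.4583.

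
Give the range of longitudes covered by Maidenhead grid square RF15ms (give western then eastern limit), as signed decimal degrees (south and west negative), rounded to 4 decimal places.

Field R=17, F=5: +17·20° lon, +5·10° lat → SW at lon 160°, lat -40°.
Square 1, 5: +1·2° lon, +5·1° lat → SW at lon 162°, lat -35°.
Subsquare m=12, s=18: +12·0.0833333° lon, +18·0.0416667° lat → SW at lon 163°, lat -34.25°.
Cell spans 0.0833333° lon × 0.0416667° lat.
west 163.0000, east 163.0833.

163.0000, 163.0833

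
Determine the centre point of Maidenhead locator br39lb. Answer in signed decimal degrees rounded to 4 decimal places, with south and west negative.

89.0625, -153.0417

Field B=1, R=17: +1·20° lon, +17·10° lat → SW at lon -160°, lat 80°.
Square 3, 9: +3·2° lon, +9·1° lat → SW at lon -154°, lat 89°.
Subsquare l=11, b=1: +11·0.0833333° lon, +1·0.0416667° lat → SW at lon -153.083°, lat 89.0417°.
Cell spans 0.0833333° lon × 0.0416667° lat. Centre is SW corner plus half of each.
latitude 89.0625, longitude -153.0417.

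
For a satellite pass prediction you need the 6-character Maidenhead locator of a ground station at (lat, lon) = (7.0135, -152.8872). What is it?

Shift to the Maidenhead origin (180°W, 90°S): lon 27.1128, lat 97.0135.
Field: 27.1128/20 → 1 → B, 97.0135/10 → 9 → J; chars BJ.
Square: 7.1128/2 → 3, 7.0135/1 → 7; chars 37.
Subsquare: 1.1128/0.0833333 → 13 → n, 0.0135/0.0416667 → 0 → a; chars na.

BJ37na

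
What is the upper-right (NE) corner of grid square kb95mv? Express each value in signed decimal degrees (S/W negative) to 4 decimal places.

Field K=10, B=1: +10·20° lon, +1·10° lat → SW at lon 20°, lat -80°.
Square 9, 5: +9·2° lon, +5·1° lat → SW at lon 38°, lat -75°.
Subsquare m=12, v=21: +12·0.0833333° lon, +21·0.0416667° lat → SW at lon 39°, lat -74.125°.
Cell spans 0.0833333° lon × 0.0416667° lat. NE corner is SW corner plus one full cell.
latitude -74.0833, longitude 39.0833.

-74.0833, 39.0833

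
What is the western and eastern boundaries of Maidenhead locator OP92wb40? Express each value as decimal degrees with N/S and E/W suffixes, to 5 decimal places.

119.86667° E, 119.87500° E

Field O=14, P=15: +14·20° lon, +15·10° lat → SW at lon 100°, lat 60°.
Square 9, 2: +9·2° lon, +2·1° lat → SW at lon 118°, lat 62°.
Subsquare w=22, b=1: +22·0.0833333° lon, +1·0.0416667° lat → SW at lon 119.833°, lat 62.0417°.
Extended square 4, 0: +4·0.00833333° lon, +0·0.00416667° lat → SW at lon 119.867°, lat 62.0417°.
Cell spans 0.00833333° lon × 0.00416667° lat.
west 119.86667° E, east 119.87500° E.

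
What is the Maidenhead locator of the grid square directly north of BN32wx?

BN33wa

Latitude subsquare x = 23; +1 → 24, wraps to 0 = a, carry into square.
Latitude square 2; +1 → 3.
The longitude characters are unchanged.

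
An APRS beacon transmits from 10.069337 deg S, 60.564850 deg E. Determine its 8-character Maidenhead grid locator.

MH09gw73

Offset from 180°W / 90°S: lon 240.56485°, lat 79.93066°.
Field: 240.56485/20 → 12 → M, 79.93066/10 → 7 → H; chars MH.
Square: 0.56485/2 → 0, 9.93066/1 → 9; chars 09.
Subsquare: 0.56485/0.0833333 → 6 → g, 0.93066/0.0416667 → 22 → w; chars gw.
Extended square: 0.06485/0.00833333 → 7, 0.01400/0.00416667 → 3; chars 73.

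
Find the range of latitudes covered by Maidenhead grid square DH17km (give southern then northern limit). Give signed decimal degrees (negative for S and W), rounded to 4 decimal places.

Field D=3, H=7: +3·20° lon, +7·10° lat → SW at lon -120°, lat -20°.
Square 1, 7: +1·2° lon, +7·1° lat → SW at lon -118°, lat -13°.
Subsquare k=10, m=12: +10·0.0833333° lon, +12·0.0416667° lat → SW at lon -117.167°, lat -12.5°.
Cell spans 0.0833333° lon × 0.0416667° lat.
south -12.5000, north -12.4583.

-12.5000, -12.4583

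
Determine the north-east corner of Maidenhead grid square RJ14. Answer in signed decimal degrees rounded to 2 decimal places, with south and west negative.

Field R=17, J=9: +17·20° lon, +9·10° lat → SW at lon 160°, lat 0°.
Square 1, 4: +1·2° lon, +4·1° lat → SW at lon 162°, lat 4°.
Cell spans 2° lon × 1° lat. NE corner is SW corner plus one full cell.
latitude 5.00, longitude 164.00.

5.00, 164.00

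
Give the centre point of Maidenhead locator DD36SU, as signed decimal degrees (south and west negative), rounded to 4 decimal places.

-53.1458, -112.4583

Field D=3, D=3: +3·20° lon, +3·10° lat → SW at lon -120°, lat -60°.
Square 3, 6: +3·2° lon, +6·1° lat → SW at lon -114°, lat -54°.
Subsquare s=18, u=20: +18·0.0833333° lon, +20·0.0416667° lat → SW at lon -112.5°, lat -53.1667°.
Cell spans 0.0833333° lon × 0.0416667° lat. Centre is SW corner plus half of each.
latitude -53.1458, longitude -112.4583.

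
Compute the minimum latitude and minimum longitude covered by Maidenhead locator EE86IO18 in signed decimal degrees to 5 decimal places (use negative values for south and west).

-43.38333, -83.32500

Field E=4, E=4: +4·20° lon, +4·10° lat → SW at lon -100°, lat -50°.
Square 8, 6: +8·2° lon, +6·1° lat → SW at lon -84°, lat -44°.
Subsquare i=8, o=14: +8·0.0833333° lon, +14·0.0416667° lat → SW at lon -83.3333°, lat -43.4167°.
Extended square 1, 8: +1·0.00833333° lon, +8·0.00416667° lat → SW at lon -83.325°, lat -43.3833°.
latitude -43.38333, longitude -83.32500.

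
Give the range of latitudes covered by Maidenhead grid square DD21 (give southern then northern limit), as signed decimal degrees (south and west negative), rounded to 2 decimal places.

-59.00, -58.00

Field D=3, D=3: +3·20° lon, +3·10° lat → SW at lon -120°, lat -60°.
Square 2, 1: +2·2° lon, +1·1° lat → SW at lon -116°, lat -59°.
Cell spans 2° lon × 1° lat.
south -59.00, north -58.00.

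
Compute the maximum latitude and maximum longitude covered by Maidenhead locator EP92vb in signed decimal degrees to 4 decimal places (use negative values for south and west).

62.0833, -80.1667

Field E=4, P=15: +4·20° lon, +15·10° lat → SW at lon -100°, lat 60°.
Square 9, 2: +9·2° lon, +2·1° lat → SW at lon -82°, lat 62°.
Subsquare v=21, b=1: +21·0.0833333° lon, +1·0.0416667° lat → SW at lon -80.25°, lat 62.0417°.
Cell spans 0.0833333° lon × 0.0416667° lat. NE corner is SW corner plus one full cell.
latitude 62.0833, longitude -80.1667.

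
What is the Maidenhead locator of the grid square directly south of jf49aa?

Latitude subsquare a = 0; −1 → -1, wraps to 23 = x, carry into square.
Latitude square 9; −1 → 8.
The longitude characters are unchanged.

JF48ax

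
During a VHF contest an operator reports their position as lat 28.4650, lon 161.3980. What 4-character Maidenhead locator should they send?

RL08

Add 180° to longitude and 90° to latitude: 341.40, 118.47.
Field (20°×10°, letters A–R): 341.40/20 → 17 → R, 118.47/10 → 11 → L; chars RL.
Square (2°×1°, digits 0–9): 1.40/2 → 0, 8.47/1 → 8; chars 08.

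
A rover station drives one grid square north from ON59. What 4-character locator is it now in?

Latitude square 9; +1 → 10, wraps to 0, carry into field.
Latitude field N = 13; +1 → 14 = O.
The longitude characters are unchanged.

OO50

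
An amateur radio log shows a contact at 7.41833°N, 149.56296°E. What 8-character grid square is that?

QJ47sk70

Offset from 180°W / 90°S: lon 329.56296°, lat 97.41833°.
Field (20°×10°, letters A–R): lon ⌊329.56296/20⌋ = 16 → Q; lat ⌊97.41833/10⌋ = 9 → J.
Square (2°×1°, digits 0–9): lon ⌊9.56296/2⌋ = 4; lat ⌊7.41833/1⌋ = 7.
Subsquare (5′×2.5′, letters a–x): lon ⌊1.56296/0.0833333⌋ = 18 → s; lat ⌊0.41833/0.0416667⌋ = 10 → k.
Extended square (30″×15″, digits 0–9): lon ⌊0.06296/0.00833333⌋ = 7; lat ⌊0.00166/0.00416667⌋ = 0.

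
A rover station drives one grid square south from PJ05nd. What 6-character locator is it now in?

PJ05nc

Latitude subsquare d = 3; −1 → 2 = c.
The longitude characters are unchanged.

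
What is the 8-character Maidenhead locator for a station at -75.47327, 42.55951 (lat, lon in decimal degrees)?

LB14gm76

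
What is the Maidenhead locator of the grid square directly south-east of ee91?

Longitude square 9; +1 → 10, wraps to 0, carry into field.
Longitude field E = 4; +1 → 5 = F.
Latitude square 1; −1 → 0.

FE00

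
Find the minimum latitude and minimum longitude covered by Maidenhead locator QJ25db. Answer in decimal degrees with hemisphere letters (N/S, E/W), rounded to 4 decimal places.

5.0417° N, 144.2500° E

Field Q=16, J=9: +16·20° lon, +9·10° lat → SW at lon 140°, lat 0°.
Square 2, 5: +2·2° lon, +5·1° lat → SW at lon 144°, lat 5°.
Subsquare d=3, b=1: +3·0.0833333° lon, +1·0.0416667° lat → SW at lon 144.25°, lat 5.04167°.
latitude 5.0417° N, longitude 144.2500° E.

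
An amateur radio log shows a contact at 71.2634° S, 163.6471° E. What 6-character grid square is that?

RB18tr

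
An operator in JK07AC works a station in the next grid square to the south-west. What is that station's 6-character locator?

IK97xb

Longitude subsquare a = 0; −1 → -1, wraps to 23 = x, carry into square.
Longitude square 0; −1 → -1, wraps to 9, carry into field.
Longitude field J = 9; −1 → 8 = I.
Latitude subsquare c = 2; −1 → 1 = b.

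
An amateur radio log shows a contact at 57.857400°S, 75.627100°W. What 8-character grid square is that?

FD22ed44

Offset from 180°W / 90°S: lon 104.37290°, lat 32.14260°.
Field (20°×10°, letters A–R): 104.37290/20 → 5 → F, 32.14260/10 → 3 → D; chars FD.
Square (2°×1°, digits 0–9): 4.37290/2 → 2, 2.14260/1 → 2; chars 22.
Subsquare (5′×2.5′, letters a–x): 0.37290/0.0833333 → 4 → e, 0.14260/0.0416667 → 3 → d; chars ed.
Extended square (30″×15″, digits 0–9): 0.03957/0.00833333 → 4, 0.01760/0.00416667 → 4; chars 44.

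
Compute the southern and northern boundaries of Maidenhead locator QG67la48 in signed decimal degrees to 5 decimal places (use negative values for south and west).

-22.96667, -22.96250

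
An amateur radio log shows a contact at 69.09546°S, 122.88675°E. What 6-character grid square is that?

Add 180° to longitude and 90° to latitude: 302.8868, 20.9045.
Field: 302.8868/20 → 15 → P, 20.9045/10 → 2 → C; chars PC.
Square: 2.8868/2 → 1, 0.9045/1 → 0; chars 10.
Subsquare: 0.8868/0.0833333 → 10 → k, 0.9045/0.0416667 → 21 → v; chars kv.

PC10kv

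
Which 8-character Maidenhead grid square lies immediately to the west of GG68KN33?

GG68kn23

Longitude extended square 3; −1 → 2.
The latitude characters are unchanged.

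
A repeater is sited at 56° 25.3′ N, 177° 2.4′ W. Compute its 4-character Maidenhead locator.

Offset from 180°W / 90°S: lon 2.96°, lat 146.42°.
Field: lon ⌊2.96/20⌋ = 0 → A; lat ⌊146.42/10⌋ = 14 → O.
Square: lon ⌊2.96/2⌋ = 1; lat ⌊6.42/1⌋ = 6.

AO16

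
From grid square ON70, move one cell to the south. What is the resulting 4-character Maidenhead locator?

OM79

Latitude square 0; −1 → -1, wraps to 9, carry into field.
Latitude field N = 13; −1 → 12 = M.
The longitude characters are unchanged.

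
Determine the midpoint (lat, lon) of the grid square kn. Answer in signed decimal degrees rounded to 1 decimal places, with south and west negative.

45.0, 30.0

Field K=10, N=13: +10·20° lon, +13·10° lat → SW at lon 20°, lat 40°.
Cell spans 20° lon × 10° lat. Centre is SW corner plus half of each.
latitude 45.0, longitude 30.0.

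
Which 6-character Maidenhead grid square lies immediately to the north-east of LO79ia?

LO79jb

Longitude subsquare i = 8; +1 → 9 = j.
Latitude subsquare a = 0; +1 → 1 = b.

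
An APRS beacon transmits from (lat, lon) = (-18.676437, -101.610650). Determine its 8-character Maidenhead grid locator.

DH91eh67

Add 180° to longitude and 90° to latitude: 78.38935, 71.32356.
Field (20°×10°, letters A–R): lon ⌊78.38935/20⌋ = 3 → D; lat ⌊71.32356/10⌋ = 7 → H.
Square (2°×1°, digits 0–9): lon ⌊18.38935/2⌋ = 9; lat ⌊1.32356/1⌋ = 1.
Subsquare (5′×2.5′, letters a–x): lon ⌊0.38935/0.0833333⌋ = 4 → e; lat ⌊0.32356/0.0416667⌋ = 7 → h.
Extended square (30″×15″, digits 0–9): lon ⌊0.05602/0.00833333⌋ = 6; lat ⌊0.03190/0.00416667⌋ = 7.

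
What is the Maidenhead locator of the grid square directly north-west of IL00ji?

Longitude subsquare j = 9; −1 → 8 = i.
Latitude subsquare i = 8; +1 → 9 = j.

IL00ij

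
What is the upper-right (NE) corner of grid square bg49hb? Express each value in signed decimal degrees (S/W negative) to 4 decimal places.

-20.9167, -151.3333

Field B=1, G=6: +1·20° lon, +6·10° lat → SW at lon -160°, lat -30°.
Square 4, 9: +4·2° lon, +9·1° lat → SW at lon -152°, lat -21°.
Subsquare h=7, b=1: +7·0.0833333° lon, +1·0.0416667° lat → SW at lon -151.417°, lat -20.9583°.
Cell spans 0.0833333° lon × 0.0416667° lat. NE corner is SW corner plus one full cell.
latitude -20.9167, longitude -151.3333.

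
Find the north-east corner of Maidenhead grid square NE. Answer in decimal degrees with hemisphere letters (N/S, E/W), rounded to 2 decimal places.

Field N=13, E=4: +13·20° lon, +4·10° lat → SW at lon 80°, lat -50°.
Cell spans 20° lon × 10° lat. NE corner is SW corner plus one full cell.
latitude 40.00° S, longitude 100.00° E.

40.00° S, 100.00° E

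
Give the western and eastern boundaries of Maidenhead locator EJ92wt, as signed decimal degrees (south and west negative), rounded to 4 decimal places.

-80.1667, -80.0833

Field E=4, J=9: +4·20° lon, +9·10° lat → SW at lon -100°, lat 0°.
Square 9, 2: +9·2° lon, +2·1° lat → SW at lon -82°, lat 2°.
Subsquare w=22, t=19: +22·0.0833333° lon, +19·0.0416667° lat → SW at lon -80.1667°, lat 2.79167°.
Cell spans 0.0833333° lon × 0.0416667° lat.
west -80.1667, east -80.0833.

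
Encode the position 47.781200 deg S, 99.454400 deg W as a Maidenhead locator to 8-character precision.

Offset from 180°W / 90°S: lon 80.54560°, lat 42.21880°.
Field: lon ⌊80.54560/20⌋ = 4 → E; lat ⌊42.21880/10⌋ = 4 → E.
Square: lon ⌊0.54560/2⌋ = 0; lat ⌊2.21880/1⌋ = 2.
Subsquare: lon ⌊0.54560/0.0833333⌋ = 6 → g; lat ⌊0.21880/0.0416667⌋ = 5 → f.
Extended square: lon ⌊0.04560/0.00833333⌋ = 5; lat ⌊0.01047/0.00416667⌋ = 2.

EE02gf52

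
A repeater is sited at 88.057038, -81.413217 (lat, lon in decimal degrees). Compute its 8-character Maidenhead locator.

Add 180° to longitude and 90° to latitude: 98.58678, 178.05704.
Field: 98.58678/20 → 4 → E, 178.05704/10 → 17 → R; chars ER.
Square: 18.58678/2 → 9, 8.05704/1 → 8; chars 98.
Subsquare: 0.58678/0.0833333 → 7 → h, 0.05704/0.0416667 → 1 → b; chars hb.
Extended square: 0.00345/0.00833333 → 0, 0.01537/0.00416667 → 3; chars 03.

ER98hb03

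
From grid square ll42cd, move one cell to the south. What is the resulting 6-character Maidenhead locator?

LL42cc

Latitude subsquare d = 3; −1 → 2 = c.
The longitude characters are unchanged.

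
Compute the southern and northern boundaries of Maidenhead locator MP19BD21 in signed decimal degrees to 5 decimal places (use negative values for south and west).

69.12917, 69.13333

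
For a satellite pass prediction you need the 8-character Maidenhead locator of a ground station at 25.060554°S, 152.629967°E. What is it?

Add 180° to longitude and 90° to latitude: 332.62997, 64.93945.
Field: 332.62997/20 → 16 → Q, 64.93945/10 → 6 → G; chars QG.
Square: 12.62997/2 → 6, 4.93945/1 → 4; chars 64.
Subsquare: 0.62997/0.0833333 → 7 → h, 0.93945/0.0416667 → 22 → w; chars hw.
Extended square: 0.04663/0.00833333 → 5, 0.02278/0.00416667 → 5; chars 55.

QG64hw55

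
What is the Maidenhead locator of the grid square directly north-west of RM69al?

RM59xm

Longitude subsquare a = 0; −1 → -1, wraps to 23 = x, carry into square.
Longitude square 6; −1 → 5.
Latitude subsquare l = 11; +1 → 12 = m.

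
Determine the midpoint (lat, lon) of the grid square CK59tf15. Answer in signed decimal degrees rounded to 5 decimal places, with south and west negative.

19.23125, -128.40417

Field C=2, K=10: +2·20° lon, +10·10° lat → SW at lon -140°, lat 10°.
Square 5, 9: +5·2° lon, +9·1° lat → SW at lon -130°, lat 19°.
Subsquare t=19, f=5: +19·0.0833333° lon, +5·0.0416667° lat → SW at lon -128.417°, lat 19.2083°.
Extended square 1, 5: +1·0.00833333° lon, +5·0.00416667° lat → SW at lon -128.408°, lat 19.2292°.
Cell spans 0.00833333° lon × 0.00416667° lat. Centre is SW corner plus half of each.
latitude 19.23125, longitude -128.40417.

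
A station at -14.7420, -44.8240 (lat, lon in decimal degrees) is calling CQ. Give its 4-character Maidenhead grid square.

GH75

Add 180° to longitude and 90° to latitude: 135.18, 75.26.
Field: 135.18/20 → 6 → G, 75.26/10 → 7 → H; chars GH.
Square: 15.18/2 → 7, 5.26/1 → 5; chars 75.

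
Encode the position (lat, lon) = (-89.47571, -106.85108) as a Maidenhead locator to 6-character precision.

DA60nm

Offset from 180°W / 90°S: lon 73.1489°, lat 0.5243°.
Field: lon ⌊73.1489/20⌋ = 3 → D; lat ⌊0.5243/10⌋ = 0 → A.
Square: lon ⌊13.1489/2⌋ = 6; lat ⌊0.5243/1⌋ = 0.
Subsquare: lon ⌊1.1489/0.0833333⌋ = 13 → n; lat ⌊0.5243/0.0416667⌋ = 12 → m.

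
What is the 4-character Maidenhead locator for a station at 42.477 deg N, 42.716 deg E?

LN12

Offset from 180°W / 90°S: lon 222.72°, lat 132.48°.
Field: 222.72/20 → 11 → L, 132.48/10 → 13 → N; chars LN.
Square: 2.72/2 → 1, 2.48/1 → 2; chars 12.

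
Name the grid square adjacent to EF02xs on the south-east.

EF12ar

Longitude subsquare x = 23; +1 → 24, wraps to 0 = a, carry into square.
Longitude square 0; +1 → 1.
Latitude subsquare s = 18; −1 → 17 = r.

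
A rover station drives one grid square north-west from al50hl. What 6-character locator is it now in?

AL50gm

Longitude subsquare h = 7; −1 → 6 = g.
Latitude subsquare l = 11; +1 → 12 = m.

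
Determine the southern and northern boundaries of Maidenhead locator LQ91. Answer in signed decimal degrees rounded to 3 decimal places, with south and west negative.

71.000, 72.000

Field L=11, Q=16: +11·20° lon, +16·10° lat → SW at lon 40°, lat 70°.
Square 9, 1: +9·2° lon, +1·1° lat → SW at lon 58°, lat 71°.
Cell spans 2° lon × 1° lat.
south 71.000, north 72.000.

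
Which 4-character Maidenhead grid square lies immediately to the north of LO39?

LP30

Latitude square 9; +1 → 10, wraps to 0, carry into field.
Latitude field O = 14; +1 → 15 = P.
The longitude characters are unchanged.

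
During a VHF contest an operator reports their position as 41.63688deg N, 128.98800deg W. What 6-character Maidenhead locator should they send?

CN51mp

Add 180° to longitude and 90° to latitude: 51.0120, 131.6369.
Field: lon ⌊51.0120/20⌋ = 2 → C; lat ⌊131.6369/10⌋ = 13 → N.
Square: lon ⌊11.0120/2⌋ = 5; lat ⌊1.6369/1⌋ = 1.
Subsquare: lon ⌊1.0120/0.0833333⌋ = 12 → m; lat ⌊0.6369/0.0416667⌋ = 15 → p.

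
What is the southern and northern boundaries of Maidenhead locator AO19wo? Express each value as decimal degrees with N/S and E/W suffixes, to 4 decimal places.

Field A=0, O=14: +0·20° lon, +14·10° lat → SW at lon -180°, lat 50°.
Square 1, 9: +1·2° lon, +9·1° lat → SW at lon -178°, lat 59°.
Subsquare w=22, o=14: +22·0.0833333° lon, +14·0.0416667° lat → SW at lon -176.167°, lat 59.5833°.
Cell spans 0.0833333° lon × 0.0416667° lat.
south 59.5833° N, north 59.6250° N.

59.5833° N, 59.6250° N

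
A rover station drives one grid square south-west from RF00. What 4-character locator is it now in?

Longitude square 0; −1 → -1, wraps to 9, carry into field.
Longitude field R = 17; −1 → 16 = Q.
Latitude square 0; −1 → -1, wraps to 9, carry into field.
Latitude field F = 5; −1 → 4 = E.

QE99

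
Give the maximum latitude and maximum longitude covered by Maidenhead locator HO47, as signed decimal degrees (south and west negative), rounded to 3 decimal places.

58.000, -30.000

Field H=7, O=14: +7·20° lon, +14·10° lat → SW at lon -40°, lat 50°.
Square 4, 7: +4·2° lon, +7·1° lat → SW at lon -32°, lat 57°.
Cell spans 2° lon × 1° lat. NE corner is SW corner plus one full cell.
latitude 58.000, longitude -30.000.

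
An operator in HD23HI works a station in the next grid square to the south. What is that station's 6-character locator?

Latitude subsquare i = 8; −1 → 7 = h.
The longitude characters are unchanged.

HD23hh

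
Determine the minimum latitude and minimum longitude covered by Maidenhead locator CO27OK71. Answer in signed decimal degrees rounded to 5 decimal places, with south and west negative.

57.42083, -134.77500

Field C=2, O=14: +2·20° lon, +14·10° lat → SW at lon -140°, lat 50°.
Square 2, 7: +2·2° lon, +7·1° lat → SW at lon -136°, lat 57°.
Subsquare o=14, k=10: +14·0.0833333° lon, +10·0.0416667° lat → SW at lon -134.833°, lat 57.4167°.
Extended square 7, 1: +7·0.00833333° lon, +1·0.00416667° lat → SW at lon -134.775°, lat 57.4208°.
latitude 57.42083, longitude -134.77500.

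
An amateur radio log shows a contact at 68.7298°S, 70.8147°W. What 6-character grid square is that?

Offset from 180°W / 90°S: lon 109.1853°, lat 21.2702°.
Field: 109.1853/20 → 5 → F, 21.2702/10 → 2 → C; chars FC.
Square: 9.1853/2 → 4, 1.2702/1 → 1; chars 41.
Subsquare: 1.1853/0.0833333 → 14 → o, 0.2702/0.0416667 → 6 → g; chars og.

FC41og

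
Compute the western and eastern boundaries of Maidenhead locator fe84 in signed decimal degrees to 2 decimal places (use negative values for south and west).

Field F=5, E=4: +5·20° lon, +4·10° lat → SW at lon -80°, lat -50°.
Square 8, 4: +8·2° lon, +4·1° lat → SW at lon -64°, lat -46°.
Cell spans 2° lon × 1° lat.
west -64.00, east -62.00.

-64.00, -62.00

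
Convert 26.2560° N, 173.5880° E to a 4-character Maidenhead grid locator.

RL66

Add 180° to longitude and 90° to latitude: 353.59, 116.26.
Field: 353.59/20 → 17 → R, 116.26/10 → 11 → L; chars RL.
Square: 13.59/2 → 6, 6.26/1 → 6; chars 66.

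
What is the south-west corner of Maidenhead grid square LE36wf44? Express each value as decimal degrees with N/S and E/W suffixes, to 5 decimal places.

Field L=11, E=4: +11·20° lon, +4·10° lat → SW at lon 40°, lat -50°.
Square 3, 6: +3·2° lon, +6·1° lat → SW at lon 46°, lat -44°.
Subsquare w=22, f=5: +22·0.0833333° lon, +5·0.0416667° lat → SW at lon 47.8333°, lat -43.7917°.
Extended square 4, 4: +4·0.00833333° lon, +4·0.00416667° lat → SW at lon 47.8667°, lat -43.775°.
latitude 43.77500° S, longitude 47.86667° E.

43.77500° S, 47.86667° E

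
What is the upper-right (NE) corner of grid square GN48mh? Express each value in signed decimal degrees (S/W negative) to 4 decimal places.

48.3333, -50.9167

Field G=6, N=13: +6·20° lon, +13·10° lat → SW at lon -60°, lat 40°.
Square 4, 8: +4·2° lon, +8·1° lat → SW at lon -52°, lat 48°.
Subsquare m=12, h=7: +12·0.0833333° lon, +7·0.0416667° lat → SW at lon -51°, lat 48.2917°.
Cell spans 0.0833333° lon × 0.0416667° lat. NE corner is SW corner plus one full cell.
latitude 48.3333, longitude -50.9167.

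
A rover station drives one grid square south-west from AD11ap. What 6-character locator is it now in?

AD01xo

Longitude subsquare a = 0; −1 → -1, wraps to 23 = x, carry into square.
Longitude square 1; −1 → 0.
Latitude subsquare p = 15; −1 → 14 = o.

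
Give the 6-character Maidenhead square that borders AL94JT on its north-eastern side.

AL94ku

Longitude subsquare j = 9; +1 → 10 = k.
Latitude subsquare t = 19; +1 → 20 = u.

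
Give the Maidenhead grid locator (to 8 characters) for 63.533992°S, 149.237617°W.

BC56jl11

Add 180° to longitude and 90° to latitude: 30.76238, 26.46601.
Field: lon ⌊30.76238/20⌋ = 1 → B; lat ⌊26.46601/10⌋ = 2 → C.
Square: lon ⌊10.76238/2⌋ = 5; lat ⌊6.46601/1⌋ = 6.
Subsquare: lon ⌊0.76238/0.0833333⌋ = 9 → j; lat ⌊0.46601/0.0416667⌋ = 11 → l.
Extended square: lon ⌊0.01238/0.00833333⌋ = 1; lat ⌊0.00767/0.00416667⌋ = 1.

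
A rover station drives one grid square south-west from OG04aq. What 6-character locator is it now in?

Longitude subsquare a = 0; −1 → -1, wraps to 23 = x, carry into square.
Longitude square 0; −1 → -1, wraps to 9, carry into field.
Longitude field O = 14; −1 → 13 = N.
Latitude subsquare q = 16; −1 → 15 = p.

NG94xp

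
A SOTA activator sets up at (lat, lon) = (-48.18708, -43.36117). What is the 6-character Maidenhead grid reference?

GE81ht

Offset from 180°W / 90°S: lon 136.6388°, lat 41.8129°.
Field: lon ⌊136.6388/20⌋ = 6 → G; lat ⌊41.8129/10⌋ = 4 → E.
Square: lon ⌊16.6388/2⌋ = 8; lat ⌊1.8129/1⌋ = 1.
Subsquare: lon ⌊0.6388/0.0833333⌋ = 7 → h; lat ⌊0.8129/0.0416667⌋ = 19 → t.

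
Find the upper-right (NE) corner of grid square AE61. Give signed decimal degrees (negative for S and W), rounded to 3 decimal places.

-48.000, -166.000

Field A=0, E=4: +0·20° lon, +4·10° lat → SW at lon -180°, lat -50°.
Square 6, 1: +6·2° lon, +1·1° lat → SW at lon -168°, lat -49°.
Cell spans 2° lon × 1° lat. NE corner is SW corner plus one full cell.
latitude -48.000, longitude -166.000.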